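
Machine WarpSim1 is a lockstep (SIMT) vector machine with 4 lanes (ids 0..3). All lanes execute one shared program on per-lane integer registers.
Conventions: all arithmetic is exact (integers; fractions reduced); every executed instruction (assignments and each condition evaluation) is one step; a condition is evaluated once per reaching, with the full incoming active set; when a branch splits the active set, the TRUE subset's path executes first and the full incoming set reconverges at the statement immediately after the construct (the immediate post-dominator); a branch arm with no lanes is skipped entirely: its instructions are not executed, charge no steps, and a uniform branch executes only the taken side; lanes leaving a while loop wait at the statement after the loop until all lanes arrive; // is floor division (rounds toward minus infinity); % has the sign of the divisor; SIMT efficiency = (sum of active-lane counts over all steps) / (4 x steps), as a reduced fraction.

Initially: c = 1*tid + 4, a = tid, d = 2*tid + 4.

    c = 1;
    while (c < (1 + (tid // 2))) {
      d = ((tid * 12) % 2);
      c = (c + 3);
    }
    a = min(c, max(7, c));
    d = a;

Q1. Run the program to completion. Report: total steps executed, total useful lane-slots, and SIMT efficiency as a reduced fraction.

Answer: 7 steps, 22 useful, 11/14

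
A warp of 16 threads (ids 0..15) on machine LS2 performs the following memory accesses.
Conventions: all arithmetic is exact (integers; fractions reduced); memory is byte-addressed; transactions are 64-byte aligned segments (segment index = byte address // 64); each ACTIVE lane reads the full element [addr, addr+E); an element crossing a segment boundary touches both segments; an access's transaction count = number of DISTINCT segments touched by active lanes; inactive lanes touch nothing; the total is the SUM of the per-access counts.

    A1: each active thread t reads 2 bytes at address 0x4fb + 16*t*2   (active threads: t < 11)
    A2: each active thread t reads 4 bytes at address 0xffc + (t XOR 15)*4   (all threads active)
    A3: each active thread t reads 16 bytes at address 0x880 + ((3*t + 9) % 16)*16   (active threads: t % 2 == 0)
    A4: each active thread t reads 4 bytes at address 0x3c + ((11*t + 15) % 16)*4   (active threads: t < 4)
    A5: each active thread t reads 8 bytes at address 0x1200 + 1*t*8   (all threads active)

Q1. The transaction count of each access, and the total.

A1: 6 transactions
A2: 2 transactions
A3: 4 transactions
A4: 2 transactions
A5: 2 transactions

Answer: 6,2,4,2,2; total 16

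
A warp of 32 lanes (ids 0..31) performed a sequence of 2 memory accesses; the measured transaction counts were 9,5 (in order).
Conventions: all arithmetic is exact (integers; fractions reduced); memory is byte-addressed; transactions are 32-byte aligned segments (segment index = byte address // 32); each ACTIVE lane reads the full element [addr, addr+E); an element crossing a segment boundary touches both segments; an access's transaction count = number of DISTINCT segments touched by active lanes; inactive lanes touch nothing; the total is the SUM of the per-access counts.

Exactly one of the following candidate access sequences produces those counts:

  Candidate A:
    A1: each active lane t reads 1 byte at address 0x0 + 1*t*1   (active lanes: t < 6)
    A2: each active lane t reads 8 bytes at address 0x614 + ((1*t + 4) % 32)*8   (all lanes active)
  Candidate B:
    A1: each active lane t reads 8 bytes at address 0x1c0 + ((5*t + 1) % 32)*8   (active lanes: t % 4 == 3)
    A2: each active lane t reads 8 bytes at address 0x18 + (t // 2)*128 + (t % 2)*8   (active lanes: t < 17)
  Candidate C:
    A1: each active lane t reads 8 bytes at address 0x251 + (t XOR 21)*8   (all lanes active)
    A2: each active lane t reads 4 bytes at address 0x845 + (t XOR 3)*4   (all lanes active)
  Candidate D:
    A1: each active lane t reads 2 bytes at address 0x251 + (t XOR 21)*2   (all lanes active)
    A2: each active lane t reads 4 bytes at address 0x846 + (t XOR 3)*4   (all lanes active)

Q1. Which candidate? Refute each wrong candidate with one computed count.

A: A1 gives 1 transaction, not 9
B: A1 gives 8 transactions, not 9
D: A1 gives 3 transactions, not 9
C: all counts match (9,5)

Answer: C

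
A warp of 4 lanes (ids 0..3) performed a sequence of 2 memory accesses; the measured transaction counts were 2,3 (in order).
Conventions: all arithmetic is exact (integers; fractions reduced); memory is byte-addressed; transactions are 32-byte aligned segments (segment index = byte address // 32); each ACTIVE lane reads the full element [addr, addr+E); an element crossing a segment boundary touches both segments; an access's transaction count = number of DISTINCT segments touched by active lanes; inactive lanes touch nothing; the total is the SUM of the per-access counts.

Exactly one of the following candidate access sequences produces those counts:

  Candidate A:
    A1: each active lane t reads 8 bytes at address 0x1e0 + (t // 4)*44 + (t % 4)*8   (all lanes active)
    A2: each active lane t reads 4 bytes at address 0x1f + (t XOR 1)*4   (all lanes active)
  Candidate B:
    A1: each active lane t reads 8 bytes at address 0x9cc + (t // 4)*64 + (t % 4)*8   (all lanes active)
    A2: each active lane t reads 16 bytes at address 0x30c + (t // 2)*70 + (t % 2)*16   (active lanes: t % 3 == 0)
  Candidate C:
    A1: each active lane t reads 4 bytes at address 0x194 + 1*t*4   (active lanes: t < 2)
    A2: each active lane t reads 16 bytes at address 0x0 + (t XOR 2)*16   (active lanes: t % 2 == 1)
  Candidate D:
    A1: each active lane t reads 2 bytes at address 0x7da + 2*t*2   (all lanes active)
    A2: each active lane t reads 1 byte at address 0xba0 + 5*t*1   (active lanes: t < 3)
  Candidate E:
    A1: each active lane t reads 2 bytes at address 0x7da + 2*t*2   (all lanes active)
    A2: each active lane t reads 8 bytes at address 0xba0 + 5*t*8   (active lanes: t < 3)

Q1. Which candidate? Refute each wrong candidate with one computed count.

A: A1 gives 1 transaction, not 2
B: A2 gives 2 transactions, not 3
C: A1 gives 1 transaction, not 2
D: A2 gives 1 transaction, not 3
E: all counts match (2,3)

Answer: E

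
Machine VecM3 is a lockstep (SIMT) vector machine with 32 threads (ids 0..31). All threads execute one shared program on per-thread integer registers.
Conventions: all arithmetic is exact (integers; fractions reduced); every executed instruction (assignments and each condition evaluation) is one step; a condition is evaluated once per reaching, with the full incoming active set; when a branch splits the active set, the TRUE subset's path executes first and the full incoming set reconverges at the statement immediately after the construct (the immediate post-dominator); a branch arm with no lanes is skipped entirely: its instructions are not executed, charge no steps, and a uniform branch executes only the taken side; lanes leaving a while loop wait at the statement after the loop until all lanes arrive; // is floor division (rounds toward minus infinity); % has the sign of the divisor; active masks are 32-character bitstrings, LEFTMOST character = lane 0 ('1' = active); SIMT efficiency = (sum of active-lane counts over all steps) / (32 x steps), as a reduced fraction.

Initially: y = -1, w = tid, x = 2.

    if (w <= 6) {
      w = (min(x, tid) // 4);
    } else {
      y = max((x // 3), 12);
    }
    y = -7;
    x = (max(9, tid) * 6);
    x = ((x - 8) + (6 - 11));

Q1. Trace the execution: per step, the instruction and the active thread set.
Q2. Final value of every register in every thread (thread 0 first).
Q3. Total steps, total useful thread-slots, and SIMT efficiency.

step 0: eval (w <= 6)                11111111111111111111111111111111
step 1: w <- (min(x, tid) // 4)      11111110000000000000000000000000
step 2: y <- max((x // 3), 12)       00000001111111111111111111111111
step 3: y <- -7                      11111111111111111111111111111111
step 4: x <- (max(9, tid) * 6)       11111111111111111111111111111111
step 5: x <- ((x - 8) + (6 - 11))    11111111111111111111111111111111

Answer: 6 steps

y: -7,-7,-7,-7,-7,-7,-7,-7,-7,-7,-7,-7,-7,-7,-7,-7,-7,-7,-7,-7,-7,-7,-7,-7,-7,-7,-7,-7,-7,-7,-7,-7
w: 0,0,0,0,0,0,0,7,8,9,10,11,12,13,14,15,16,17,18,19,20,21,22,23,24,25,26,27,28,29,30,31
x: 41,41,41,41,41,41,41,41,41,41,47,53,59,65,71,77,83,89,95,101,107,113,119,125,131,137,143,149,155,161,167,173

steps = 6; useful = 160; efficiency = 160/192 = 5/6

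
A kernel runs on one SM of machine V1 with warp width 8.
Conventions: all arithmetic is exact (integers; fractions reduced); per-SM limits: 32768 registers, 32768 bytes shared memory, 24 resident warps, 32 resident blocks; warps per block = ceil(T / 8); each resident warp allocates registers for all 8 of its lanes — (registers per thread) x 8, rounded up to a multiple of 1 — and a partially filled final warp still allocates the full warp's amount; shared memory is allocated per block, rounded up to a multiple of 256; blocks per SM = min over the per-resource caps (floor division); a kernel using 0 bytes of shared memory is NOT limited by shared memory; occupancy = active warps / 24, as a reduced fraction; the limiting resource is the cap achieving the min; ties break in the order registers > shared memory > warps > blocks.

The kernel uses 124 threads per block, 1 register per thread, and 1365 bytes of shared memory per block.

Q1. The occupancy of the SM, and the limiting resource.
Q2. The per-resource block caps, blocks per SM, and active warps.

Answer: occupancy 2/3, limited by warps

registers: 256 blocks
shared memory: 21 blocks
warps: 1 block
blocks: 32 blocks

Answer: 1 block, 16 active warps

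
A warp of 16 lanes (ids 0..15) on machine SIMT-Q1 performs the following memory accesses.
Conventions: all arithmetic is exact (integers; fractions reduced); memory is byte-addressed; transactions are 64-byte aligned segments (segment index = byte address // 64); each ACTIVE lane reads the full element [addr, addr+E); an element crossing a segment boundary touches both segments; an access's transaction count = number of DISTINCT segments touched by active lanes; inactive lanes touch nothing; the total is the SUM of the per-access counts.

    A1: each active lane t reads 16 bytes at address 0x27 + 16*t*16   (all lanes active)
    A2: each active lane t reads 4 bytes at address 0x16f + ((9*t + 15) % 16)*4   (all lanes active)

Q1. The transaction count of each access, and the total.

A1: 16 transactions
A2: 2 transactions

Answer: 16,2; total 18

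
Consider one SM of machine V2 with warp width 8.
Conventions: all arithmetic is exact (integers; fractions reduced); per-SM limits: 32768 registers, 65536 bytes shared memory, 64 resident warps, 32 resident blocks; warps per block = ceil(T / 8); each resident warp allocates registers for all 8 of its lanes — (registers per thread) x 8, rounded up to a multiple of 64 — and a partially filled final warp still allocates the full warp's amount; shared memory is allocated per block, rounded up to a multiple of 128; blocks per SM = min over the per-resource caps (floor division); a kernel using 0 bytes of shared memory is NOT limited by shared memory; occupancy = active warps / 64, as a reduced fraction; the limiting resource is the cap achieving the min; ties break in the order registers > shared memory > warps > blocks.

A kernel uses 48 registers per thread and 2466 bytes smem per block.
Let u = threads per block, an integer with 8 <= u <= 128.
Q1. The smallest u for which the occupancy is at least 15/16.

Answer: u = 17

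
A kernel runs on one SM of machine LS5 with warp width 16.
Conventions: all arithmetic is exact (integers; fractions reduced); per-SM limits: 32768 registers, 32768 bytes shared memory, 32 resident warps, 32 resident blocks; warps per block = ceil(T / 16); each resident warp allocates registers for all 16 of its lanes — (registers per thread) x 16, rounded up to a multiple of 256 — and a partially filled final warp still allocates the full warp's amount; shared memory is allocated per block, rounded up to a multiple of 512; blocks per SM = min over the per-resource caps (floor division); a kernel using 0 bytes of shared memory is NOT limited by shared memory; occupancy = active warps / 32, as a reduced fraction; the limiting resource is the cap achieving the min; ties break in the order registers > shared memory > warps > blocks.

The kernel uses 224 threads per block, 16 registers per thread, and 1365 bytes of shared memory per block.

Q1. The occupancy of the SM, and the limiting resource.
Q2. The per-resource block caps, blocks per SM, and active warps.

Answer: occupancy 7/8, limited by warps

registers: 9 blocks
shared memory: 21 blocks
warps: 2 blocks
blocks: 32 blocks

Answer: 2 blocks, 28 active warps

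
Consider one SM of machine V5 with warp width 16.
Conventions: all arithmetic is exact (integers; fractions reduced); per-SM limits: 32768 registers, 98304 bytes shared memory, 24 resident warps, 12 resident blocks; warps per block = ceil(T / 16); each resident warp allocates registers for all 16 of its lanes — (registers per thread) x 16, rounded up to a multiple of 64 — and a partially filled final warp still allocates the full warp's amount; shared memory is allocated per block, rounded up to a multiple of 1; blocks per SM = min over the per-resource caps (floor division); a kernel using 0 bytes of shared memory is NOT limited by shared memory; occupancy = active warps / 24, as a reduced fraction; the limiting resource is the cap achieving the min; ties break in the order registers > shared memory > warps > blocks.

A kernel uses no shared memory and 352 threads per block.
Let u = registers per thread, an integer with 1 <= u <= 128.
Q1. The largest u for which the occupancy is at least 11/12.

Answer: u = 92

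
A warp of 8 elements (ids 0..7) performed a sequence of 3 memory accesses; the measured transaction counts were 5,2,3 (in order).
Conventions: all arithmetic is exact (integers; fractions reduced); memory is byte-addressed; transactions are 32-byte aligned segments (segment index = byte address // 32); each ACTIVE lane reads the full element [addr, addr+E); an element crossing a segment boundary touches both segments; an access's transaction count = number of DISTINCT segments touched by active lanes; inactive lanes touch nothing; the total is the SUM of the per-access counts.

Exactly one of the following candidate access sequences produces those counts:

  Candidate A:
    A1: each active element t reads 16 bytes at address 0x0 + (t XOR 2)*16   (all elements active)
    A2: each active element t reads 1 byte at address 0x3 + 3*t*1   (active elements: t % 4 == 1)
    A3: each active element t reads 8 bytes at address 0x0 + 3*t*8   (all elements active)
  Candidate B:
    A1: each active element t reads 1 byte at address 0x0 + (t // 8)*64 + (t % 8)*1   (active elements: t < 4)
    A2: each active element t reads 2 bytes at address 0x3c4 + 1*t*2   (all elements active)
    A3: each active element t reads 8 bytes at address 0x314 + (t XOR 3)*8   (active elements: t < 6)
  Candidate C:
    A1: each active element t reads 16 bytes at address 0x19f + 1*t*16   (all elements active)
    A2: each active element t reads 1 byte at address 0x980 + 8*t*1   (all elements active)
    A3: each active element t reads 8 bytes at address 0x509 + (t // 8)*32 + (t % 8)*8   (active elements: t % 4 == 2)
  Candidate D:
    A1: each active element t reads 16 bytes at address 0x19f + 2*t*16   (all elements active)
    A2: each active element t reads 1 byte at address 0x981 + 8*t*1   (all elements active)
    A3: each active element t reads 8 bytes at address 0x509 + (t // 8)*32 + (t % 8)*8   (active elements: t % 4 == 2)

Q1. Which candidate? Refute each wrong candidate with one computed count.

A: A1 gives 4 transactions, not 5
B: A1 gives 1 transaction, not 5
D: A1 gives 9 transactions, not 5
C: all counts match (5,2,3)

Answer: C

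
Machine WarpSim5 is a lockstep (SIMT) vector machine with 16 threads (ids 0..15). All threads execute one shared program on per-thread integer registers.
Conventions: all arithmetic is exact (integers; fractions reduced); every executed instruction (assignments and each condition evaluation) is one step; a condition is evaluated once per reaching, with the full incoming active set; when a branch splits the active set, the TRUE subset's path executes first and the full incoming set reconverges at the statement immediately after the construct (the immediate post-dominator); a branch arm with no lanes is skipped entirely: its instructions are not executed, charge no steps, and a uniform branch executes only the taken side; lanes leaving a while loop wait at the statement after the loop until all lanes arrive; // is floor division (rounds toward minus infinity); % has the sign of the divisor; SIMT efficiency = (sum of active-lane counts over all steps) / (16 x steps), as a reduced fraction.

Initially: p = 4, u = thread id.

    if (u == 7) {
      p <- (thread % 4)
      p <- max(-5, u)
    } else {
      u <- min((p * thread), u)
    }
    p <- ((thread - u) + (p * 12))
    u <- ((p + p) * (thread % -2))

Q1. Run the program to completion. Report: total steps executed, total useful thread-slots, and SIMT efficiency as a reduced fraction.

Answer: 6 steps, 65 useful, 65/96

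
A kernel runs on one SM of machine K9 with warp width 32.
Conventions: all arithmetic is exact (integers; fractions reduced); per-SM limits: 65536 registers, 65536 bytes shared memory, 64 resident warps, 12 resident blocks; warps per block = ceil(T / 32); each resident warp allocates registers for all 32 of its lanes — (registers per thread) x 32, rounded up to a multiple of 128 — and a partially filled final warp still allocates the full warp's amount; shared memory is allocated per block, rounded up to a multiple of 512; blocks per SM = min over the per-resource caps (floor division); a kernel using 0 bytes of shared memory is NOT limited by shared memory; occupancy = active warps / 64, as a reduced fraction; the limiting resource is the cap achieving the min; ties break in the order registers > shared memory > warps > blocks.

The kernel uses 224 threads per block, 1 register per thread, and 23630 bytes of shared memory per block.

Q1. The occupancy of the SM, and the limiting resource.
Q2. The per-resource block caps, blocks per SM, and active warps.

Answer: occupancy 7/32, limited by shared memory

registers: 73 blocks
shared memory: 2 blocks
warps: 9 blocks
blocks: 12 blocks

Answer: 2 blocks, 14 active warps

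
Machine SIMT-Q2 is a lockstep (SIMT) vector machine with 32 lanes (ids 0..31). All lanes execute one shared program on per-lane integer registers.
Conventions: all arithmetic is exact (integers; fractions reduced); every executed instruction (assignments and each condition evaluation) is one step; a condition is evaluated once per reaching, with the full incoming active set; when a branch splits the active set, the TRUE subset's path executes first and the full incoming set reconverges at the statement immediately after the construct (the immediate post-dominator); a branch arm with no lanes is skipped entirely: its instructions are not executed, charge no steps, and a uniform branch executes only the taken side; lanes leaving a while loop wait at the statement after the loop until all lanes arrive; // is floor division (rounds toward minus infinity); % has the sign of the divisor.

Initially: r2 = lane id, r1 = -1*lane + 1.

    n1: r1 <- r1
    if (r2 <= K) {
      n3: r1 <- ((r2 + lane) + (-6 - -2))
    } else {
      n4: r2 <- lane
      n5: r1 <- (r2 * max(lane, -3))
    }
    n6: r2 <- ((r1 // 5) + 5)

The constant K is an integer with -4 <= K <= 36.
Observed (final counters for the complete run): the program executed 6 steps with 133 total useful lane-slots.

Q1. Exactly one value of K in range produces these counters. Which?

Answer: K = 26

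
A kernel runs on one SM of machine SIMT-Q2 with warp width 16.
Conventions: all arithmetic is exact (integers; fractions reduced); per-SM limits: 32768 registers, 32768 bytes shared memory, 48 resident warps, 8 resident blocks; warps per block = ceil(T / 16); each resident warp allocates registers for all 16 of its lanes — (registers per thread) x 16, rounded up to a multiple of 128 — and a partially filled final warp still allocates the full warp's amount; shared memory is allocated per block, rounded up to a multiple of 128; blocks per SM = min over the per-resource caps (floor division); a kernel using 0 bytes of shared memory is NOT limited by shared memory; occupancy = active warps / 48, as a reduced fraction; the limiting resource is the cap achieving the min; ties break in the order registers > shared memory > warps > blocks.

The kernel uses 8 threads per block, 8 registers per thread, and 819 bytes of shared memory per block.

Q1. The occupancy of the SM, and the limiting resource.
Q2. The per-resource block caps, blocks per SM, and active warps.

Answer: occupancy 1/6, limited by blocks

registers: 256 blocks
shared memory: 36 blocks
warps: 48 blocks
blocks: 8 blocks

Answer: 8 blocks, 8 active warps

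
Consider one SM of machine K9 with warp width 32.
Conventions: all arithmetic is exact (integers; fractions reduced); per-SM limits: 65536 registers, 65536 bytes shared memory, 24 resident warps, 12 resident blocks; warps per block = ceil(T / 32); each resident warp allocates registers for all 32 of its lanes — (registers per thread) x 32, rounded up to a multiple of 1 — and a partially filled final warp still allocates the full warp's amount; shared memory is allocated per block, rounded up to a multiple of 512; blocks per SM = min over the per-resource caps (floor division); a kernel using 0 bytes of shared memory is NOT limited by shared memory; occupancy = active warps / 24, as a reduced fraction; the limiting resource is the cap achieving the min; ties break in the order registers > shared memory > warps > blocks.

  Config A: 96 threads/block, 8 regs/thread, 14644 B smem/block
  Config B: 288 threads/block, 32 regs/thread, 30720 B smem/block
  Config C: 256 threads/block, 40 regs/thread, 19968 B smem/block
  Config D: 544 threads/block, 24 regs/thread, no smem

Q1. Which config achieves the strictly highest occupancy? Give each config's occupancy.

occupancies: A 1/2, B 3/4, C 1, D 17/24

Answer: C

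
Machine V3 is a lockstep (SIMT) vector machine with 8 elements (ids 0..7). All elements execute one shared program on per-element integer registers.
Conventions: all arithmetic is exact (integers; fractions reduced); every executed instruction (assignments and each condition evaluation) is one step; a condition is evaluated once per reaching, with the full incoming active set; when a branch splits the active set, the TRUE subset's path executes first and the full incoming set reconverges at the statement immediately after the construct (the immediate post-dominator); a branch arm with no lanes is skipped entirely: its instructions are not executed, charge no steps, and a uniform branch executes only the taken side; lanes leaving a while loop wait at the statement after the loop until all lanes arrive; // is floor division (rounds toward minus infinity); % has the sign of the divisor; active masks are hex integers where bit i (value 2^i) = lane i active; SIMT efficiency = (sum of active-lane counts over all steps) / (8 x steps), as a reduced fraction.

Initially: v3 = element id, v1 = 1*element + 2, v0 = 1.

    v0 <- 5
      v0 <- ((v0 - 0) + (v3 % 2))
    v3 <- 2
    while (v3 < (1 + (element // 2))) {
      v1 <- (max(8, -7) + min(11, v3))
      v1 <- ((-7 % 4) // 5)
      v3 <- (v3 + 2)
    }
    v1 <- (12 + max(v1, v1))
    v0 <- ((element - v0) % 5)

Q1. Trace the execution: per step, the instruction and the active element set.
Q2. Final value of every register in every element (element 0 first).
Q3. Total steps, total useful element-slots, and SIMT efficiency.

step 0: v0 <- 5                      0xff
step 1: v0 <- ((v0 - 0) + (v3 % 2))  0xff
step 2: v3 <- 2                      0xff
step 3: eval (v3 < (1 + (element // 2))) 0xff
step 4: v1 <- (max(8, -7) + min(11, v3)) 0xf0
step 5: v1 <- ((-7 % 4) // 5)        0xf0
step 6: v3 <- (v3 + 2)               0xf0
step 7: eval (v3 < (1 + (element // 2))) 0xf0
step 8: v1 <- (12 + max(v1, v1))     0xff
step 9: v0 <- ((element - v0) % 5)   0xff

Answer: 10 steps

v3: 2,2,2,2,4,4,4,4
v1: 14,15,16,17,12,12,12,12
v0: 0,0,2,2,4,4,1,1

steps = 10; useful = 64; efficiency = 64/80 = 4/5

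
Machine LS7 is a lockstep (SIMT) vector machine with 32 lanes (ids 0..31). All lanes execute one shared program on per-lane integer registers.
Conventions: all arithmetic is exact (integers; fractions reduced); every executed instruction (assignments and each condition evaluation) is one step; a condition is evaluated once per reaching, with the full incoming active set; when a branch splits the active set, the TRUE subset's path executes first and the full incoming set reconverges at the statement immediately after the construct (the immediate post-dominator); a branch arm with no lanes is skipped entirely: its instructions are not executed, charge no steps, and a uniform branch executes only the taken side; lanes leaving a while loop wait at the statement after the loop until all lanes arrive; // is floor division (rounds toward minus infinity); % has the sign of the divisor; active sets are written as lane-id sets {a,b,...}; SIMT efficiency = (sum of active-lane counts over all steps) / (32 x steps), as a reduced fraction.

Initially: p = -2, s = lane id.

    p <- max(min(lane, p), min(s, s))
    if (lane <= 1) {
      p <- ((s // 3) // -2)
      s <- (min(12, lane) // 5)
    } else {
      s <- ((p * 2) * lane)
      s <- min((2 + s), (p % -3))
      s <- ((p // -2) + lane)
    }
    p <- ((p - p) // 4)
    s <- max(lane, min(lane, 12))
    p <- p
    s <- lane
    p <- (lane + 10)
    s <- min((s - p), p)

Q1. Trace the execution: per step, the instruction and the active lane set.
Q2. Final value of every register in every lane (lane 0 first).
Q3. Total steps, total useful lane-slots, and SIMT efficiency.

step 0: p <- max(min(lane, p), min(s, s)) {0,1,2,3,4,5,6,7,8,9,10,11,12,13,14,15,16,17,18,19,20,21,22,23,24,25,26,27,28,29,30,31}
step 1: eval (lane <= 1)             {0,1,2,3,4,5,6,7,8,9,10,11,12,13,14,15,16,17,18,19,20,21,22,23,24,25,26,27,28,29,30,31}
step 2: p <- ((s // 3) // -2)        {0,1}
step 3: s <- (min(12, lane) // 5)    {0,1}
step 4: s <- ((p * 2) * lane)        {2,3,4,5,6,7,8,9,10,11,12,13,14,15,16,17,18,19,20,21,22,23,24,25,26,27,28,29,30,31}
step 5: s <- min((2 + s), (p % -3))  {2,3,4,5,6,7,8,9,10,11,12,13,14,15,16,17,18,19,20,21,22,23,24,25,26,27,28,29,30,31}
step 6: s <- ((p // -2) + lane)      {2,3,4,5,6,7,8,9,10,11,12,13,14,15,16,17,18,19,20,21,22,23,24,25,26,27,28,29,30,31}
step 7: p <- ((p - p) // 4)          {0,1,2,3,4,5,6,7,8,9,10,11,12,13,14,15,16,17,18,19,20,21,22,23,24,25,26,27,28,29,30,31}
step 8: s <- max(lane, min(lane, 12)) {0,1,2,3,4,5,6,7,8,9,10,11,12,13,14,15,16,17,18,19,20,21,22,23,24,25,26,27,28,29,30,31}
step 9: p <- p                       {0,1,2,3,4,5,6,7,8,9,10,11,12,13,14,15,16,17,18,19,20,21,22,23,24,25,26,27,28,29,30,31}
step 10: s <- lane                    {0,1,2,3,4,5,6,7,8,9,10,11,12,13,14,15,16,17,18,19,20,21,22,23,24,25,26,27,28,29,30,31}
step 11: p <- (lane + 10)             {0,1,2,3,4,5,6,7,8,9,10,11,12,13,14,15,16,17,18,19,20,21,22,23,24,25,26,27,28,29,30,31}
step 12: s <- min((s - p), p)         {0,1,2,3,4,5,6,7,8,9,10,11,12,13,14,15,16,17,18,19,20,21,22,23,24,25,26,27,28,29,30,31}

Answer: 13 steps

p: 10,11,12,13,14,15,16,17,18,19,20,21,22,23,24,25,26,27,28,29,30,31,32,33,34,35,36,37,38,39,40,41
s: -10,-10,-10,-10,-10,-10,-10,-10,-10,-10,-10,-10,-10,-10,-10,-10,-10,-10,-10,-10,-10,-10,-10,-10,-10,-10,-10,-10,-10,-10,-10,-10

steps = 13; useful = 350; efficiency = 350/416 = 175/208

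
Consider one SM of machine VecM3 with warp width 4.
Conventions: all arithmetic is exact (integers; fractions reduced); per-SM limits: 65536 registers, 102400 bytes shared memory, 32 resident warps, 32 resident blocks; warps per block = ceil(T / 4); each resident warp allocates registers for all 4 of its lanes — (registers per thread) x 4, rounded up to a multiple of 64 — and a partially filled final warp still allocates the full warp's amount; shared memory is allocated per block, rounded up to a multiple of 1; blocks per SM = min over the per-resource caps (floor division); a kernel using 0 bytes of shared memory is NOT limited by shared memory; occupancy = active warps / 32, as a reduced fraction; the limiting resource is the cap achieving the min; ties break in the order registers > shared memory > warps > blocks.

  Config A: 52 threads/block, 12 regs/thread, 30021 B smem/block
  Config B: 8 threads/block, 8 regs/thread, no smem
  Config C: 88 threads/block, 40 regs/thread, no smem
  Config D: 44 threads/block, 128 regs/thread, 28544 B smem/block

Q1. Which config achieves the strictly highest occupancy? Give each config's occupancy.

occupancies: A 13/16, B 1, C 11/16, D 11/16

Answer: B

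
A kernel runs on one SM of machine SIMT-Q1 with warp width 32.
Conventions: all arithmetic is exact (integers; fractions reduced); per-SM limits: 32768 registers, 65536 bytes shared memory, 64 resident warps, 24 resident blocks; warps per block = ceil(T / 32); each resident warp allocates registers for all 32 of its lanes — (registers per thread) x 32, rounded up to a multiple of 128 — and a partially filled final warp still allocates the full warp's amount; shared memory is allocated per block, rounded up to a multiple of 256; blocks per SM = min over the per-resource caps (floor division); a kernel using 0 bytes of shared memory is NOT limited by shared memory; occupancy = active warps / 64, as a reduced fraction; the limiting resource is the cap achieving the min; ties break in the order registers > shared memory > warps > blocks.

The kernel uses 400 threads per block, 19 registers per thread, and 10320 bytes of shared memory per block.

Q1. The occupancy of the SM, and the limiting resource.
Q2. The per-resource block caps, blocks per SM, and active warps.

Answer: occupancy 39/64, limited by registers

registers: 3 blocks
shared memory: 6 blocks
warps: 4 blocks
blocks: 24 blocks

Answer: 3 blocks, 39 active warps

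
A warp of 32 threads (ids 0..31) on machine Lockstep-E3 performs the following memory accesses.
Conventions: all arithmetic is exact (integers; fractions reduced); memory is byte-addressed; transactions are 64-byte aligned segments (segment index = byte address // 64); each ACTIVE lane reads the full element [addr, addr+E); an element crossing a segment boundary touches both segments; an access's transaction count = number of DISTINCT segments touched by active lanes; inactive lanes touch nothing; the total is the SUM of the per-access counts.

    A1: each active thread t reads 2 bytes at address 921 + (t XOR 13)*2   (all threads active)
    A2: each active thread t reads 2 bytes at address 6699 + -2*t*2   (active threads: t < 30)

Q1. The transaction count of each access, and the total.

A1: 2 transactions
A2: 3 transactions

Answer: 2,3; total 5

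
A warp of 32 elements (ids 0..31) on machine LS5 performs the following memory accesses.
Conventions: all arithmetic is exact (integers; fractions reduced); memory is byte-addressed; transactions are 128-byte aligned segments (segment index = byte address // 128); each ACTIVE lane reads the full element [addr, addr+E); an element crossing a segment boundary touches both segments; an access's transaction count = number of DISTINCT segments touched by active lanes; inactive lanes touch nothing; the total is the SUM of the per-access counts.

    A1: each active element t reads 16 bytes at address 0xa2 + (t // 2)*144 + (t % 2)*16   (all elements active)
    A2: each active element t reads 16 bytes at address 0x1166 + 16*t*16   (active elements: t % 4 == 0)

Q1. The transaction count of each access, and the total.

A1: 18 transactions
A2: 8 transactions

Answer: 18,8; total 26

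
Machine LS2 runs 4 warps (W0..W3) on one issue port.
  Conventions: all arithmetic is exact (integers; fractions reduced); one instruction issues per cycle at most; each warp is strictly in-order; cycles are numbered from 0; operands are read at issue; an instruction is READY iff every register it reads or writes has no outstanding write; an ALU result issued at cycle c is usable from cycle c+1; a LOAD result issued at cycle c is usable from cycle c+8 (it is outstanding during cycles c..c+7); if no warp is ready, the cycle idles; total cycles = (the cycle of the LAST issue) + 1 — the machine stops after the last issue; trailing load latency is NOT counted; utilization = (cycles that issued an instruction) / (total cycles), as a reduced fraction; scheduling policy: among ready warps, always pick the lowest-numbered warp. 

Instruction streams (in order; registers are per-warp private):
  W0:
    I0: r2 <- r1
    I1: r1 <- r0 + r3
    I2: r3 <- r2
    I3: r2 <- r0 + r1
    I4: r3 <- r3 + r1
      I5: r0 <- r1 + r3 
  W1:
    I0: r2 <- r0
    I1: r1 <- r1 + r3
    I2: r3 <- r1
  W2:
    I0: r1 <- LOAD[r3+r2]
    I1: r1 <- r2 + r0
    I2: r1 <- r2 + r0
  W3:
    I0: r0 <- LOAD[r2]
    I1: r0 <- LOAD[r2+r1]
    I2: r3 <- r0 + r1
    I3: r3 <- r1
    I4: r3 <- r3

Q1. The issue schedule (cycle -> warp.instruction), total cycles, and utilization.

cycle 0: W0.I0
cycle 1: W0.I1
cycle 2: W0.I2
cycle 3: W0.I3
cycle 4: W0.I4
cycle 5: W0.I5
cycle 6: W1.I0
cycle 7: W1.I1
cycle 8: W1.I2
cycle 9: W2.I0
cycle 10: W3.I0
cycle 11: idle
cycle 12: idle
cycle 13: idle
cycle 14: idle
cycle 15: idle
cycle 16: idle
cycle 17: W2.I1
cycle 18: W2.I2
cycle 19: W3.I1
cycle 20: idle
cycle 21: idle
cycle 22: idle
cycle 23: idle
cycle 24: idle
cycle 25: idle
cycle 26: idle
cycle 27: W3.I2
cycle 28: W3.I3
cycle 29: W3.I4

Answer: 30 cycles, utilization 17/30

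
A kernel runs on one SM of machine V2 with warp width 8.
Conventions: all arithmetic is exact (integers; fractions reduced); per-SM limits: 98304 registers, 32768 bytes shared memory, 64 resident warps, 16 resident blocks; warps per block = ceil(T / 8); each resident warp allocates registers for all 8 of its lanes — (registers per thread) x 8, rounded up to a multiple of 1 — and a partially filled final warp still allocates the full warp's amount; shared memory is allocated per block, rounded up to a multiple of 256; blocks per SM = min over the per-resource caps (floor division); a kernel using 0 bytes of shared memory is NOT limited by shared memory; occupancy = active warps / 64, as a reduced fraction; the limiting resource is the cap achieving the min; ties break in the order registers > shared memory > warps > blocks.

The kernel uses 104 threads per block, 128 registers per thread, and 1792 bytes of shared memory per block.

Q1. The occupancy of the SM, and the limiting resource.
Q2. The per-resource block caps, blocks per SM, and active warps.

Answer: occupancy 13/16, limited by warps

registers: 7 blocks
shared memory: 18 blocks
warps: 4 blocks
blocks: 16 blocks

Answer: 4 blocks, 52 active warps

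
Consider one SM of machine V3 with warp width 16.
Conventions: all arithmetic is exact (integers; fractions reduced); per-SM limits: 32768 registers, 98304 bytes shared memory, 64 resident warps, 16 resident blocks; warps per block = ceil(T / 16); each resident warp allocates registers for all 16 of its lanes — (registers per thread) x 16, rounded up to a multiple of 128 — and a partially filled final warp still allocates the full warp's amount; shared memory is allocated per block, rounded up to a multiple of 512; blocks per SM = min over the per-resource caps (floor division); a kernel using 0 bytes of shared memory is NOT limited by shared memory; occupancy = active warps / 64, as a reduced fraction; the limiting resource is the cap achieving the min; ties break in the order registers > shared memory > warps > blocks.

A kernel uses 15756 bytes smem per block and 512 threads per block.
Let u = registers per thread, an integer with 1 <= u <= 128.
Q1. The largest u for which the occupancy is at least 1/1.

Answer: u = 32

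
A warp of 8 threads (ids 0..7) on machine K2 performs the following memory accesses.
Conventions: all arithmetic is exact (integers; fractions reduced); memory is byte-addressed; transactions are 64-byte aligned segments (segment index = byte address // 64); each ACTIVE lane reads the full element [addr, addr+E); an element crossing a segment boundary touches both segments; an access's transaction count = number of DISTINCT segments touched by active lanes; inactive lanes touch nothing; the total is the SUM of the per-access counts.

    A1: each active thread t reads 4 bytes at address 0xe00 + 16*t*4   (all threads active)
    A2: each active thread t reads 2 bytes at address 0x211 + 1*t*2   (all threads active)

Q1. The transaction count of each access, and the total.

A1: 8 transactions
A2: 1 transaction

Answer: 8,1; total 9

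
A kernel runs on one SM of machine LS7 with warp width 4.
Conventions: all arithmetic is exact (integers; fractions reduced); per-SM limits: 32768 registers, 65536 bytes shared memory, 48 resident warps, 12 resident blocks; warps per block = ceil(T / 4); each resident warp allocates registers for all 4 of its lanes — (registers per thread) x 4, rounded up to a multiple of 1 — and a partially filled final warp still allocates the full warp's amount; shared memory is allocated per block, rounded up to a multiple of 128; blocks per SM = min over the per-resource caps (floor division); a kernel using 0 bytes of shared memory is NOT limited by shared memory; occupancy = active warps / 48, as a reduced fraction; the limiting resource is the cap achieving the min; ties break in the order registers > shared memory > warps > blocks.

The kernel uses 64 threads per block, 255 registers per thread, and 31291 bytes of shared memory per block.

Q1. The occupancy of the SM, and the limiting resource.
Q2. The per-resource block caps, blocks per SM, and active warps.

Answer: occupancy 2/3, limited by registers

registers: 2 blocks
shared memory: 2 blocks
warps: 3 blocks
blocks: 12 blocks

Answer: 2 blocks, 32 active warps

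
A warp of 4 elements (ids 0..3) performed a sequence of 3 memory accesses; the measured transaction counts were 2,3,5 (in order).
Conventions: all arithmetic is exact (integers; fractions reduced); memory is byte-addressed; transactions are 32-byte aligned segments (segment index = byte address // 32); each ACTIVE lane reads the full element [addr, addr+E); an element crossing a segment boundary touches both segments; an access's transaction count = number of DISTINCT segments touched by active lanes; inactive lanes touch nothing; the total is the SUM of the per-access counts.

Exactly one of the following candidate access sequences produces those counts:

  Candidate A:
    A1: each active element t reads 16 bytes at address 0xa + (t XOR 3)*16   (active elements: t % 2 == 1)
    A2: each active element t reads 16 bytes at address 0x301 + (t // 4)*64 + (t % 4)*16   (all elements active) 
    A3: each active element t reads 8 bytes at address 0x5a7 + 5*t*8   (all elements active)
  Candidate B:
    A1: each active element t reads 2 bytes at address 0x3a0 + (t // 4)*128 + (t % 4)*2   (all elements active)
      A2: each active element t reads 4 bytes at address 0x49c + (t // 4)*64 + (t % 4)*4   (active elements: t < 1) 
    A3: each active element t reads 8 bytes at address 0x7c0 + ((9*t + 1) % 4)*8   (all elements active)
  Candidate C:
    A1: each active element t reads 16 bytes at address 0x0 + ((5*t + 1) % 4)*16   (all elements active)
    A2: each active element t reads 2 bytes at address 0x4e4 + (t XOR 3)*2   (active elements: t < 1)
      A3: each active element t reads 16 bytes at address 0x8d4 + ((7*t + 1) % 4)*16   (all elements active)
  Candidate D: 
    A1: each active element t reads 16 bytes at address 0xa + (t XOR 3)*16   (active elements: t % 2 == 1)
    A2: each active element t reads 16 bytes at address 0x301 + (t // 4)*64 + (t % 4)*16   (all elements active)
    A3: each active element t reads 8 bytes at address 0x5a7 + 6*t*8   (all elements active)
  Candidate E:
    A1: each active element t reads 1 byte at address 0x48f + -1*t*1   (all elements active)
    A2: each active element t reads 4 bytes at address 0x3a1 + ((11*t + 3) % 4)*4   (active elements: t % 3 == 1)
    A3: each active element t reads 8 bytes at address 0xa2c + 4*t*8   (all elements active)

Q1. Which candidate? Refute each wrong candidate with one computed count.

B: A1 gives 1 transaction, not 2
C: A2 gives 1 transaction, not 3
D: A3 gives 4 transactions, not 5
E: A1 gives 1 transaction, not 2
A: all counts match (2,3,5)

Answer: A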